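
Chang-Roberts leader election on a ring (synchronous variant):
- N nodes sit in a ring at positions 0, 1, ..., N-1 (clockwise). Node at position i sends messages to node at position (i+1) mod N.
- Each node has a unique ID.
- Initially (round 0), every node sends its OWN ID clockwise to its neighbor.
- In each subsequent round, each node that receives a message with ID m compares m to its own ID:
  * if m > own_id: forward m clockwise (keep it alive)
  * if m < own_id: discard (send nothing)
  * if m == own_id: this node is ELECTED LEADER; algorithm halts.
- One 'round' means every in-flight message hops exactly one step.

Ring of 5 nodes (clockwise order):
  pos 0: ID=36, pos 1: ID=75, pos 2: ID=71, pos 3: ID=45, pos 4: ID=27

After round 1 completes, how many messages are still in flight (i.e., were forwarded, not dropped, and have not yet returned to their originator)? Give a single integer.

Round 1: pos1(id75) recv 36: drop; pos2(id71) recv 75: fwd; pos3(id45) recv 71: fwd; pos4(id27) recv 45: fwd; pos0(id36) recv 27: drop
After round 1: 3 messages still in flight

Answer: 3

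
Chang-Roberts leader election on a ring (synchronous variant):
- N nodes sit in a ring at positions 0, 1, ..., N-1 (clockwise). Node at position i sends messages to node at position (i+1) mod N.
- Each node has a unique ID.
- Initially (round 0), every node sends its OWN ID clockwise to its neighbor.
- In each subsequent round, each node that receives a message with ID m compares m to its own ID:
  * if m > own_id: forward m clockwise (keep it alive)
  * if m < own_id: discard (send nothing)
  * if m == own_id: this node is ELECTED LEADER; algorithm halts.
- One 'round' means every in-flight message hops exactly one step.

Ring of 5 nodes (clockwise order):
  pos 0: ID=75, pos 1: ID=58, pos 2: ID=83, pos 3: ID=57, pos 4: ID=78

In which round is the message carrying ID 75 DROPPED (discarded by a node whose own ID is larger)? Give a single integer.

Round 1: pos1(id58) recv 75: fwd; pos2(id83) recv 58: drop; pos3(id57) recv 83: fwd; pos4(id78) recv 57: drop; pos0(id75) recv 78: fwd
Round 2: pos2(id83) recv 75: drop; pos4(id78) recv 83: fwd; pos1(id58) recv 78: fwd
Round 3: pos0(id75) recv 83: fwd; pos2(id83) recv 78: drop
Round 4: pos1(id58) recv 83: fwd
Round 5: pos2(id83) recv 83: ELECTED
Message ID 75 originates at pos 0; dropped at pos 2 in round 2

Answer: 2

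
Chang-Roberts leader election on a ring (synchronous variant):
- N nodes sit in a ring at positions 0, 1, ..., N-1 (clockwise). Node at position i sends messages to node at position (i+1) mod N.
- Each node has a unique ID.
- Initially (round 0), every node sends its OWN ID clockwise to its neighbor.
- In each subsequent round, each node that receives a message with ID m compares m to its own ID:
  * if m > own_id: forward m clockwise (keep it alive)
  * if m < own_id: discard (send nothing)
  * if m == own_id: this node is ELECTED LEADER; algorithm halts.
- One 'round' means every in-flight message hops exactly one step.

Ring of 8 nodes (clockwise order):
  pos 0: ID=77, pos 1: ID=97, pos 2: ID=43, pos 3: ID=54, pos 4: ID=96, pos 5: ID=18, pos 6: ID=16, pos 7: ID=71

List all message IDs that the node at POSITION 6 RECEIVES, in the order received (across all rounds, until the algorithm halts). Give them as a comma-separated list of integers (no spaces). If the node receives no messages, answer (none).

Answer: 18,96,97

Derivation:
Round 1: pos1(id97) recv 77: drop; pos2(id43) recv 97: fwd; pos3(id54) recv 43: drop; pos4(id96) recv 54: drop; pos5(id18) recv 96: fwd; pos6(id16) recv 18: fwd; pos7(id71) recv 16: drop; pos0(id77) recv 71: drop
Round 2: pos3(id54) recv 97: fwd; pos6(id16) recv 96: fwd; pos7(id71) recv 18: drop
Round 3: pos4(id96) recv 97: fwd; pos7(id71) recv 96: fwd
Round 4: pos5(id18) recv 97: fwd; pos0(id77) recv 96: fwd
Round 5: pos6(id16) recv 97: fwd; pos1(id97) recv 96: drop
Round 6: pos7(id71) recv 97: fwd
Round 7: pos0(id77) recv 97: fwd
Round 8: pos1(id97) recv 97: ELECTED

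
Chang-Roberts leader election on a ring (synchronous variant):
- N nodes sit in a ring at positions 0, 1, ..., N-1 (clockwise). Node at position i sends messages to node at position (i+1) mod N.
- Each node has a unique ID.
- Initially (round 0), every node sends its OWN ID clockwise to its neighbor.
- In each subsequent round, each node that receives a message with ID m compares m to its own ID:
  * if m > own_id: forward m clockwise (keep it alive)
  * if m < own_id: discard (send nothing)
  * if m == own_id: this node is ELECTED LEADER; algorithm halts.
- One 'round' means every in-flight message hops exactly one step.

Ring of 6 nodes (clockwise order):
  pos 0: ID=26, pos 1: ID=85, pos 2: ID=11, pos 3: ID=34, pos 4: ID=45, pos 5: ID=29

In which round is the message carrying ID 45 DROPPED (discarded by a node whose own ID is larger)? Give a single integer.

Answer: 3

Derivation:
Round 1: pos1(id85) recv 26: drop; pos2(id11) recv 85: fwd; pos3(id34) recv 11: drop; pos4(id45) recv 34: drop; pos5(id29) recv 45: fwd; pos0(id26) recv 29: fwd
Round 2: pos3(id34) recv 85: fwd; pos0(id26) recv 45: fwd; pos1(id85) recv 29: drop
Round 3: pos4(id45) recv 85: fwd; pos1(id85) recv 45: drop
Round 4: pos5(id29) recv 85: fwd
Round 5: pos0(id26) recv 85: fwd
Round 6: pos1(id85) recv 85: ELECTED
Message ID 45 originates at pos 4; dropped at pos 1 in round 3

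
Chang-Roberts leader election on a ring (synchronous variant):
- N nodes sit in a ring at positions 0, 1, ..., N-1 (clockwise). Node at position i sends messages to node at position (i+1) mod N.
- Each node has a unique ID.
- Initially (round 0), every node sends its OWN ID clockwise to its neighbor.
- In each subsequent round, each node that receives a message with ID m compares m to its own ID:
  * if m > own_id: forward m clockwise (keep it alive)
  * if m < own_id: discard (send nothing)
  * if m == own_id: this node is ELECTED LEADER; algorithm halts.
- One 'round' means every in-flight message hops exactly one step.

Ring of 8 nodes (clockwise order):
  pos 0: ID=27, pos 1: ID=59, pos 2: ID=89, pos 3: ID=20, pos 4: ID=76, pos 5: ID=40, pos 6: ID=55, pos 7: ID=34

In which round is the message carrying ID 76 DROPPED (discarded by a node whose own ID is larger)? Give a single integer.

Answer: 6

Derivation:
Round 1: pos1(id59) recv 27: drop; pos2(id89) recv 59: drop; pos3(id20) recv 89: fwd; pos4(id76) recv 20: drop; pos5(id40) recv 76: fwd; pos6(id55) recv 40: drop; pos7(id34) recv 55: fwd; pos0(id27) recv 34: fwd
Round 2: pos4(id76) recv 89: fwd; pos6(id55) recv 76: fwd; pos0(id27) recv 55: fwd; pos1(id59) recv 34: drop
Round 3: pos5(id40) recv 89: fwd; pos7(id34) recv 76: fwd; pos1(id59) recv 55: drop
Round 4: pos6(id55) recv 89: fwd; pos0(id27) recv 76: fwd
Round 5: pos7(id34) recv 89: fwd; pos1(id59) recv 76: fwd
Round 6: pos0(id27) recv 89: fwd; pos2(id89) recv 76: drop
Round 7: pos1(id59) recv 89: fwd
Round 8: pos2(id89) recv 89: ELECTED
Message ID 76 originates at pos 4; dropped at pos 2 in round 6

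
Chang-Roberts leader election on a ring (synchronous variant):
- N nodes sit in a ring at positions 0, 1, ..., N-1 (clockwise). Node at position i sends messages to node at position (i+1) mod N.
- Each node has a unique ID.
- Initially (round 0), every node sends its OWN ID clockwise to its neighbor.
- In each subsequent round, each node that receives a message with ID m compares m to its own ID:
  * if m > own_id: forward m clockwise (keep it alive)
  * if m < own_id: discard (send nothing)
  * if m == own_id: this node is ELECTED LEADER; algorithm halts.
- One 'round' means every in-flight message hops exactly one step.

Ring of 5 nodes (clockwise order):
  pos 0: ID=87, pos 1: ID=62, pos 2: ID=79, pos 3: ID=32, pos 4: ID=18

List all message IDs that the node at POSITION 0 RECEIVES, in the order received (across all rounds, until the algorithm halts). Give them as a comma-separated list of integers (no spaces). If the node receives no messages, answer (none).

Round 1: pos1(id62) recv 87: fwd; pos2(id79) recv 62: drop; pos3(id32) recv 79: fwd; pos4(id18) recv 32: fwd; pos0(id87) recv 18: drop
Round 2: pos2(id79) recv 87: fwd; pos4(id18) recv 79: fwd; pos0(id87) recv 32: drop
Round 3: pos3(id32) recv 87: fwd; pos0(id87) recv 79: drop
Round 4: pos4(id18) recv 87: fwd
Round 5: pos0(id87) recv 87: ELECTED

Answer: 18,32,79,87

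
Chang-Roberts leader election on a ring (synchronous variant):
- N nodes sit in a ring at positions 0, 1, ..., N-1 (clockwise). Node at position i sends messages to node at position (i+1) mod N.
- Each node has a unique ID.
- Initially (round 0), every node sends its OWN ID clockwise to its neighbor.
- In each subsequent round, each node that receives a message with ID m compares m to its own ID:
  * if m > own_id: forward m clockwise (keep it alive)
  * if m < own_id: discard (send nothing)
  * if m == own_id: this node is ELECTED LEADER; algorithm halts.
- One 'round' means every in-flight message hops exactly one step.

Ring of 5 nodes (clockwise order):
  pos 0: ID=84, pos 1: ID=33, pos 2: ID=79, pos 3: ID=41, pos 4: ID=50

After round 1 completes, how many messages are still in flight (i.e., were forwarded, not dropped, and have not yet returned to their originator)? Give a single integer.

Answer: 2

Derivation:
Round 1: pos1(id33) recv 84: fwd; pos2(id79) recv 33: drop; pos3(id41) recv 79: fwd; pos4(id50) recv 41: drop; pos0(id84) recv 50: drop
After round 1: 2 messages still in flight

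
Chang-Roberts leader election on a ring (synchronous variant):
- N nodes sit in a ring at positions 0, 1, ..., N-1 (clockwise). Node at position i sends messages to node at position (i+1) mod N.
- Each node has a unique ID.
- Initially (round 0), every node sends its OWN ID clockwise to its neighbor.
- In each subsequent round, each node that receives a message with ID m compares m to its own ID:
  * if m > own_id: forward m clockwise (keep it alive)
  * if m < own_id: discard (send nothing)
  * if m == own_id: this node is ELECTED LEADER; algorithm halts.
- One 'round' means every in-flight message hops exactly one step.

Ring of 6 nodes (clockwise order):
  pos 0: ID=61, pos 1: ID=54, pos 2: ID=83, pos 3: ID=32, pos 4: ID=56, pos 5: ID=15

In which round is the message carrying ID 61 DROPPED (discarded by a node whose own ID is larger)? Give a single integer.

Answer: 2

Derivation:
Round 1: pos1(id54) recv 61: fwd; pos2(id83) recv 54: drop; pos3(id32) recv 83: fwd; pos4(id56) recv 32: drop; pos5(id15) recv 56: fwd; pos0(id61) recv 15: drop
Round 2: pos2(id83) recv 61: drop; pos4(id56) recv 83: fwd; pos0(id61) recv 56: drop
Round 3: pos5(id15) recv 83: fwd
Round 4: pos0(id61) recv 83: fwd
Round 5: pos1(id54) recv 83: fwd
Round 6: pos2(id83) recv 83: ELECTED
Message ID 61 originates at pos 0; dropped at pos 2 in round 2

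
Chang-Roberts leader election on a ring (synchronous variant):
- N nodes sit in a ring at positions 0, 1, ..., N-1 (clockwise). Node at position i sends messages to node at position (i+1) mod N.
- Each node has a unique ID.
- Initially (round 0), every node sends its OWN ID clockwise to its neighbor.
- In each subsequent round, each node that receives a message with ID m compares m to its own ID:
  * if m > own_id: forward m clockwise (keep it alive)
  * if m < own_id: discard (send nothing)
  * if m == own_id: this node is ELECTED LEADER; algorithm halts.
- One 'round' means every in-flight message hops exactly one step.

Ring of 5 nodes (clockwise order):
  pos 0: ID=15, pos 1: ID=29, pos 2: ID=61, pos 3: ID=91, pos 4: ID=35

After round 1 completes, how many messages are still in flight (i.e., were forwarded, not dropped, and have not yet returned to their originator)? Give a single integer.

Round 1: pos1(id29) recv 15: drop; pos2(id61) recv 29: drop; pos3(id91) recv 61: drop; pos4(id35) recv 91: fwd; pos0(id15) recv 35: fwd
After round 1: 2 messages still in flight

Answer: 2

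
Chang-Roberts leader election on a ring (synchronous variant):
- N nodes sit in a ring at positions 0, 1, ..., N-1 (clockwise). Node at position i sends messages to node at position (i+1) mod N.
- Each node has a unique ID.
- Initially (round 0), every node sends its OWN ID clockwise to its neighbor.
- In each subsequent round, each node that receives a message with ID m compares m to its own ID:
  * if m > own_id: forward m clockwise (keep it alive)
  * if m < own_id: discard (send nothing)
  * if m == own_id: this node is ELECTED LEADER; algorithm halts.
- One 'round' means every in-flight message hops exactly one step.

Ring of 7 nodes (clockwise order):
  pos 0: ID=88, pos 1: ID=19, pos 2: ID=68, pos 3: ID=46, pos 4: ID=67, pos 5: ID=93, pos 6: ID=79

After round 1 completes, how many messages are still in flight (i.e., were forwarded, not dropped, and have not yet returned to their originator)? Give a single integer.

Round 1: pos1(id19) recv 88: fwd; pos2(id68) recv 19: drop; pos3(id46) recv 68: fwd; pos4(id67) recv 46: drop; pos5(id93) recv 67: drop; pos6(id79) recv 93: fwd; pos0(id88) recv 79: drop
After round 1: 3 messages still in flight

Answer: 3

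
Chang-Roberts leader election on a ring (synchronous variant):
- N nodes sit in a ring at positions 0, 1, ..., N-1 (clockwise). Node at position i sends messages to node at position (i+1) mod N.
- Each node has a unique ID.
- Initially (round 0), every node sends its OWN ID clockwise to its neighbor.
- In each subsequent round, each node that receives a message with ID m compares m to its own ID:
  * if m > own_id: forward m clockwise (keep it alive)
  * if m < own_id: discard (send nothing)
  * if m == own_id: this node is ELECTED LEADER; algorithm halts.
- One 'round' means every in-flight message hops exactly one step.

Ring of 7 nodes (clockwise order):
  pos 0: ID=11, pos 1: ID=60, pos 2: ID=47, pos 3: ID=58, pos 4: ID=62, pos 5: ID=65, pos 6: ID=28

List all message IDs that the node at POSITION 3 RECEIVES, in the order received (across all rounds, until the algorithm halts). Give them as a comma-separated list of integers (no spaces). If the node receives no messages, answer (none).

Answer: 47,60,65

Derivation:
Round 1: pos1(id60) recv 11: drop; pos2(id47) recv 60: fwd; pos3(id58) recv 47: drop; pos4(id62) recv 58: drop; pos5(id65) recv 62: drop; pos6(id28) recv 65: fwd; pos0(id11) recv 28: fwd
Round 2: pos3(id58) recv 60: fwd; pos0(id11) recv 65: fwd; pos1(id60) recv 28: drop
Round 3: pos4(id62) recv 60: drop; pos1(id60) recv 65: fwd
Round 4: pos2(id47) recv 65: fwd
Round 5: pos3(id58) recv 65: fwd
Round 6: pos4(id62) recv 65: fwd
Round 7: pos5(id65) recv 65: ELECTED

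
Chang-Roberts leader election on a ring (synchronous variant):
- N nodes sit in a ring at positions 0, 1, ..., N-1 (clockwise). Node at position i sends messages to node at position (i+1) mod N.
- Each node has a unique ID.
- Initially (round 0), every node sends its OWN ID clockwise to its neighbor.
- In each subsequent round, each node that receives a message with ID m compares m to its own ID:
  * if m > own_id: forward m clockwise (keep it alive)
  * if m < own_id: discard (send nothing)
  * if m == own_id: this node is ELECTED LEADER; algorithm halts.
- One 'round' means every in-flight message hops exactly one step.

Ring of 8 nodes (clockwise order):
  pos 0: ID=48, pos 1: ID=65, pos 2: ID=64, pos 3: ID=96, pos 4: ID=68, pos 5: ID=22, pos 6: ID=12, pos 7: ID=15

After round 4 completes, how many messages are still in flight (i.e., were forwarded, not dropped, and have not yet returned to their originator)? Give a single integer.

Round 1: pos1(id65) recv 48: drop; pos2(id64) recv 65: fwd; pos3(id96) recv 64: drop; pos4(id68) recv 96: fwd; pos5(id22) recv 68: fwd; pos6(id12) recv 22: fwd; pos7(id15) recv 12: drop; pos0(id48) recv 15: drop
Round 2: pos3(id96) recv 65: drop; pos5(id22) recv 96: fwd; pos6(id12) recv 68: fwd; pos7(id15) recv 22: fwd
Round 3: pos6(id12) recv 96: fwd; pos7(id15) recv 68: fwd; pos0(id48) recv 22: drop
Round 4: pos7(id15) recv 96: fwd; pos0(id48) recv 68: fwd
After round 4: 2 messages still in flight

Answer: 2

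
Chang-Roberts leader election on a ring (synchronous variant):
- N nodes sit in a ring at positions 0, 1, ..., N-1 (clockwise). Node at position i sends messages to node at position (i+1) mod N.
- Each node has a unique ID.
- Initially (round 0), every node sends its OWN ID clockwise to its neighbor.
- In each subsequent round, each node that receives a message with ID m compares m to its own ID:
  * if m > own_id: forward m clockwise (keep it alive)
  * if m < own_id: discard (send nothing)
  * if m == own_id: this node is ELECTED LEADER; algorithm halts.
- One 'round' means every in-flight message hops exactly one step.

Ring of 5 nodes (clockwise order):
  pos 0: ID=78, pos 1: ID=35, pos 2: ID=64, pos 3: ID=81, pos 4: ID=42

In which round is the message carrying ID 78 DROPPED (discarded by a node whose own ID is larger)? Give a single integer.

Answer: 3

Derivation:
Round 1: pos1(id35) recv 78: fwd; pos2(id64) recv 35: drop; pos3(id81) recv 64: drop; pos4(id42) recv 81: fwd; pos0(id78) recv 42: drop
Round 2: pos2(id64) recv 78: fwd; pos0(id78) recv 81: fwd
Round 3: pos3(id81) recv 78: drop; pos1(id35) recv 81: fwd
Round 4: pos2(id64) recv 81: fwd
Round 5: pos3(id81) recv 81: ELECTED
Message ID 78 originates at pos 0; dropped at pos 3 in round 3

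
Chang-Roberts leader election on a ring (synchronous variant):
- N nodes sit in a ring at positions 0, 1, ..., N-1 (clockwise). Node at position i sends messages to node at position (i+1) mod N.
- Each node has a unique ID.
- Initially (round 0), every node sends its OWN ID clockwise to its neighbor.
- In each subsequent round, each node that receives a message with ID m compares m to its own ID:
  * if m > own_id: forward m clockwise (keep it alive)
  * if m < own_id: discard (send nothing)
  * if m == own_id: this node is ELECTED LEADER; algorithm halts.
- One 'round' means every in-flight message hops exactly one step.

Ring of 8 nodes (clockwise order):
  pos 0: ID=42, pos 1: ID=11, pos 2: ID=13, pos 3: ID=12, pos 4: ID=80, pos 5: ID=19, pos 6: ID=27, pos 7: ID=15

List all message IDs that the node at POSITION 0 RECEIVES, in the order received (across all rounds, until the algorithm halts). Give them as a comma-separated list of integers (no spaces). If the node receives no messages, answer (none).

Round 1: pos1(id11) recv 42: fwd; pos2(id13) recv 11: drop; pos3(id12) recv 13: fwd; pos4(id80) recv 12: drop; pos5(id19) recv 80: fwd; pos6(id27) recv 19: drop; pos7(id15) recv 27: fwd; pos0(id42) recv 15: drop
Round 2: pos2(id13) recv 42: fwd; pos4(id80) recv 13: drop; pos6(id27) recv 80: fwd; pos0(id42) recv 27: drop
Round 3: pos3(id12) recv 42: fwd; pos7(id15) recv 80: fwd
Round 4: pos4(id80) recv 42: drop; pos0(id42) recv 80: fwd
Round 5: pos1(id11) recv 80: fwd
Round 6: pos2(id13) recv 80: fwd
Round 7: pos3(id12) recv 80: fwd
Round 8: pos4(id80) recv 80: ELECTED

Answer: 15,27,80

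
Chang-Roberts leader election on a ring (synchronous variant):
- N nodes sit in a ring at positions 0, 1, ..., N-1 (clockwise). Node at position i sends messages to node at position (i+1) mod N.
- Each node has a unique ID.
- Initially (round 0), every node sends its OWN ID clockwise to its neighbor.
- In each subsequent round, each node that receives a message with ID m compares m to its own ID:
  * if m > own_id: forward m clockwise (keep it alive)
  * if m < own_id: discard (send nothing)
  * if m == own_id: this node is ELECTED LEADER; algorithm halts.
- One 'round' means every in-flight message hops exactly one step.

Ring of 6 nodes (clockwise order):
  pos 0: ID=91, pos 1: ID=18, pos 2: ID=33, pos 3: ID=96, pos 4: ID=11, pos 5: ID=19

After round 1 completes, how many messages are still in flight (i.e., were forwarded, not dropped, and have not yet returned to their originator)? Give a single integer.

Round 1: pos1(id18) recv 91: fwd; pos2(id33) recv 18: drop; pos3(id96) recv 33: drop; pos4(id11) recv 96: fwd; pos5(id19) recv 11: drop; pos0(id91) recv 19: drop
After round 1: 2 messages still in flight

Answer: 2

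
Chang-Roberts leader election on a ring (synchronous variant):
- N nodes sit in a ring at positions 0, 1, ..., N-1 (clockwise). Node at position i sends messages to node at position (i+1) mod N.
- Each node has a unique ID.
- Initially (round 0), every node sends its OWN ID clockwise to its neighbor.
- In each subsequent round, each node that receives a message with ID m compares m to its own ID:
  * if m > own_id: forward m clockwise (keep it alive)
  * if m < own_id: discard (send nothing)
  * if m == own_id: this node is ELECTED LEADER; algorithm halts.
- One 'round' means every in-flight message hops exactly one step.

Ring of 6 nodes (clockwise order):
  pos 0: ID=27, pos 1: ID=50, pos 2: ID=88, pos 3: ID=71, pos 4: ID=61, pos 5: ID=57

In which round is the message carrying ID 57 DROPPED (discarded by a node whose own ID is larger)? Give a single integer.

Answer: 3

Derivation:
Round 1: pos1(id50) recv 27: drop; pos2(id88) recv 50: drop; pos3(id71) recv 88: fwd; pos4(id61) recv 71: fwd; pos5(id57) recv 61: fwd; pos0(id27) recv 57: fwd
Round 2: pos4(id61) recv 88: fwd; pos5(id57) recv 71: fwd; pos0(id27) recv 61: fwd; pos1(id50) recv 57: fwd
Round 3: pos5(id57) recv 88: fwd; pos0(id27) recv 71: fwd; pos1(id50) recv 61: fwd; pos2(id88) recv 57: drop
Round 4: pos0(id27) recv 88: fwd; pos1(id50) recv 71: fwd; pos2(id88) recv 61: drop
Round 5: pos1(id50) recv 88: fwd; pos2(id88) recv 71: drop
Round 6: pos2(id88) recv 88: ELECTED
Message ID 57 originates at pos 5; dropped at pos 2 in round 3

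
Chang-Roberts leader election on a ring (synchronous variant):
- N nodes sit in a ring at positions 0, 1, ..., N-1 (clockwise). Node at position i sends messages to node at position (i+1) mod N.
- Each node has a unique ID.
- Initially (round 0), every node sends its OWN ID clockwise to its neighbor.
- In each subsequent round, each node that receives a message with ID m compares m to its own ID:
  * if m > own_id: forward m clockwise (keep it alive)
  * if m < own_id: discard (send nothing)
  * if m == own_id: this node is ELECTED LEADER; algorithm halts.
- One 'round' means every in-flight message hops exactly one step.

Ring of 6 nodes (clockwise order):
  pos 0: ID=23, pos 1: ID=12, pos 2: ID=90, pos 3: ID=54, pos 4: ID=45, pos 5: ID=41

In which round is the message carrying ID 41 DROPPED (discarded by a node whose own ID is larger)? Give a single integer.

Round 1: pos1(id12) recv 23: fwd; pos2(id90) recv 12: drop; pos3(id54) recv 90: fwd; pos4(id45) recv 54: fwd; pos5(id41) recv 45: fwd; pos0(id23) recv 41: fwd
Round 2: pos2(id90) recv 23: drop; pos4(id45) recv 90: fwd; pos5(id41) recv 54: fwd; pos0(id23) recv 45: fwd; pos1(id12) recv 41: fwd
Round 3: pos5(id41) recv 90: fwd; pos0(id23) recv 54: fwd; pos1(id12) recv 45: fwd; pos2(id90) recv 41: drop
Round 4: pos0(id23) recv 90: fwd; pos1(id12) recv 54: fwd; pos2(id90) recv 45: drop
Round 5: pos1(id12) recv 90: fwd; pos2(id90) recv 54: drop
Round 6: pos2(id90) recv 90: ELECTED
Message ID 41 originates at pos 5; dropped at pos 2 in round 3

Answer: 3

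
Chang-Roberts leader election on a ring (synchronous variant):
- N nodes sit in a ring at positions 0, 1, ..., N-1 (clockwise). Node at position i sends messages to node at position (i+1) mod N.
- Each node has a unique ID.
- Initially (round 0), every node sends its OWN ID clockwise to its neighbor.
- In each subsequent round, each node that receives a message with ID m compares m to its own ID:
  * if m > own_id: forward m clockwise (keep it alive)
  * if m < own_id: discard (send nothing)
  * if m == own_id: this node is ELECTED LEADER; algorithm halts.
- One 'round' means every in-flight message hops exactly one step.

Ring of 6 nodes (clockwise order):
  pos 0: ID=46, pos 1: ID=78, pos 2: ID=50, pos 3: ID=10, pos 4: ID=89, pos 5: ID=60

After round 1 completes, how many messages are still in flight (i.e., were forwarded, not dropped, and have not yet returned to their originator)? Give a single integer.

Round 1: pos1(id78) recv 46: drop; pos2(id50) recv 78: fwd; pos3(id10) recv 50: fwd; pos4(id89) recv 10: drop; pos5(id60) recv 89: fwd; pos0(id46) recv 60: fwd
After round 1: 4 messages still in flight

Answer: 4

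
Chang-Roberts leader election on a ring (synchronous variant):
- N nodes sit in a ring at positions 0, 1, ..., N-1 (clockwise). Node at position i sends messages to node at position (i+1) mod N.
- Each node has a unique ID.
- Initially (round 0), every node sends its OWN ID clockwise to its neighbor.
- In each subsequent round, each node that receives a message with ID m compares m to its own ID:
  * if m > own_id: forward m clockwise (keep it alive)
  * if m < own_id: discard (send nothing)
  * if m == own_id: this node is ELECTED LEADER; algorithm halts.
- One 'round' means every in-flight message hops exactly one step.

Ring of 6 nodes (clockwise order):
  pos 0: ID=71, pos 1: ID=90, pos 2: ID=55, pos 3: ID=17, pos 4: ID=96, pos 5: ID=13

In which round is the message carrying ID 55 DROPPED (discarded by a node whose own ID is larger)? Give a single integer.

Answer: 2

Derivation:
Round 1: pos1(id90) recv 71: drop; pos2(id55) recv 90: fwd; pos3(id17) recv 55: fwd; pos4(id96) recv 17: drop; pos5(id13) recv 96: fwd; pos0(id71) recv 13: drop
Round 2: pos3(id17) recv 90: fwd; pos4(id96) recv 55: drop; pos0(id71) recv 96: fwd
Round 3: pos4(id96) recv 90: drop; pos1(id90) recv 96: fwd
Round 4: pos2(id55) recv 96: fwd
Round 5: pos3(id17) recv 96: fwd
Round 6: pos4(id96) recv 96: ELECTED
Message ID 55 originates at pos 2; dropped at pos 4 in round 2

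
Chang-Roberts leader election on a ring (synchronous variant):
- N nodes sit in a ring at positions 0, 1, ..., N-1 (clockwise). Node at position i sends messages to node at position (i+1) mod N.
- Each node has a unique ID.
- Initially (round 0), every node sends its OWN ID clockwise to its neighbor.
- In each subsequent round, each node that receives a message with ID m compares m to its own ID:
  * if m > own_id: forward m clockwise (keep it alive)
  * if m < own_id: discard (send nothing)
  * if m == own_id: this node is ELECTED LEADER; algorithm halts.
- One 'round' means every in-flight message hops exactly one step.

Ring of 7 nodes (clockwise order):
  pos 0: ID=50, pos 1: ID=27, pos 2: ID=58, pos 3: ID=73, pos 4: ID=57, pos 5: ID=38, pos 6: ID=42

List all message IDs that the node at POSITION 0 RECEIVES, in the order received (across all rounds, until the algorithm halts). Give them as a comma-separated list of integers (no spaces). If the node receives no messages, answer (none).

Answer: 42,57,73

Derivation:
Round 1: pos1(id27) recv 50: fwd; pos2(id58) recv 27: drop; pos3(id73) recv 58: drop; pos4(id57) recv 73: fwd; pos5(id38) recv 57: fwd; pos6(id42) recv 38: drop; pos0(id50) recv 42: drop
Round 2: pos2(id58) recv 50: drop; pos5(id38) recv 73: fwd; pos6(id42) recv 57: fwd
Round 3: pos6(id42) recv 73: fwd; pos0(id50) recv 57: fwd
Round 4: pos0(id50) recv 73: fwd; pos1(id27) recv 57: fwd
Round 5: pos1(id27) recv 73: fwd; pos2(id58) recv 57: drop
Round 6: pos2(id58) recv 73: fwd
Round 7: pos3(id73) recv 73: ELECTED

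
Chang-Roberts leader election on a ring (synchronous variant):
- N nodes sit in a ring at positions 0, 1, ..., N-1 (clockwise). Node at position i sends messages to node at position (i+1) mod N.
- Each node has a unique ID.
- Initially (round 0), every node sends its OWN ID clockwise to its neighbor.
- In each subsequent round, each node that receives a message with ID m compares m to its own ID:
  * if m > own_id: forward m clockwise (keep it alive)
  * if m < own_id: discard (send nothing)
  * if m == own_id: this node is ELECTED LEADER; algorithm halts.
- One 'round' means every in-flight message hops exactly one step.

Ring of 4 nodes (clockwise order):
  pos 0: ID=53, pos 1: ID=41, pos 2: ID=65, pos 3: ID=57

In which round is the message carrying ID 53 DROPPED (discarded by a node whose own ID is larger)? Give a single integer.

Round 1: pos1(id41) recv 53: fwd; pos2(id65) recv 41: drop; pos3(id57) recv 65: fwd; pos0(id53) recv 57: fwd
Round 2: pos2(id65) recv 53: drop; pos0(id53) recv 65: fwd; pos1(id41) recv 57: fwd
Round 3: pos1(id41) recv 65: fwd; pos2(id65) recv 57: drop
Round 4: pos2(id65) recv 65: ELECTED
Message ID 53 originates at pos 0; dropped at pos 2 in round 2

Answer: 2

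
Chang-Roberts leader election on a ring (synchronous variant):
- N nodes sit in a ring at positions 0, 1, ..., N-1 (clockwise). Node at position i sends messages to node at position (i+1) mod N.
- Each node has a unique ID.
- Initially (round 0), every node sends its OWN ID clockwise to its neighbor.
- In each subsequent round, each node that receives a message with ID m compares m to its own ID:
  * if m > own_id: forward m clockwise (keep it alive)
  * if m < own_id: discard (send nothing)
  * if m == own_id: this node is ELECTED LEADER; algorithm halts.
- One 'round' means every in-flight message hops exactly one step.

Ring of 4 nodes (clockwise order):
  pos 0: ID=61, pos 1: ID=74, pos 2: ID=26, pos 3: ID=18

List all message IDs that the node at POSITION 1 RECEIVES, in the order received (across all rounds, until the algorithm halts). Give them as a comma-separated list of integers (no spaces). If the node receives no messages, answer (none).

Answer: 61,74

Derivation:
Round 1: pos1(id74) recv 61: drop; pos2(id26) recv 74: fwd; pos3(id18) recv 26: fwd; pos0(id61) recv 18: drop
Round 2: pos3(id18) recv 74: fwd; pos0(id61) recv 26: drop
Round 3: pos0(id61) recv 74: fwd
Round 4: pos1(id74) recv 74: ELECTED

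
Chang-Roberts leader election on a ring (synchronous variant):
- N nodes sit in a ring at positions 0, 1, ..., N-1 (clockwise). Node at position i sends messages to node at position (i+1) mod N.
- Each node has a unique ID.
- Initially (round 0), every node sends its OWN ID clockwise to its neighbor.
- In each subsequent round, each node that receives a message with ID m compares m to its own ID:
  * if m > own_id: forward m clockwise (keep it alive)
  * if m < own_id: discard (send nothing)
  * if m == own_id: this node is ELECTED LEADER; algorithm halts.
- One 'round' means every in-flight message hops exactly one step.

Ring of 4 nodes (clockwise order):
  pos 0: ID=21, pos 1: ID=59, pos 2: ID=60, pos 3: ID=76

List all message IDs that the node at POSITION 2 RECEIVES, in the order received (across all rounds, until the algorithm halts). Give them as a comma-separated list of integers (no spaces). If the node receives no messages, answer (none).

Answer: 59,76

Derivation:
Round 1: pos1(id59) recv 21: drop; pos2(id60) recv 59: drop; pos3(id76) recv 60: drop; pos0(id21) recv 76: fwd
Round 2: pos1(id59) recv 76: fwd
Round 3: pos2(id60) recv 76: fwd
Round 4: pos3(id76) recv 76: ELECTED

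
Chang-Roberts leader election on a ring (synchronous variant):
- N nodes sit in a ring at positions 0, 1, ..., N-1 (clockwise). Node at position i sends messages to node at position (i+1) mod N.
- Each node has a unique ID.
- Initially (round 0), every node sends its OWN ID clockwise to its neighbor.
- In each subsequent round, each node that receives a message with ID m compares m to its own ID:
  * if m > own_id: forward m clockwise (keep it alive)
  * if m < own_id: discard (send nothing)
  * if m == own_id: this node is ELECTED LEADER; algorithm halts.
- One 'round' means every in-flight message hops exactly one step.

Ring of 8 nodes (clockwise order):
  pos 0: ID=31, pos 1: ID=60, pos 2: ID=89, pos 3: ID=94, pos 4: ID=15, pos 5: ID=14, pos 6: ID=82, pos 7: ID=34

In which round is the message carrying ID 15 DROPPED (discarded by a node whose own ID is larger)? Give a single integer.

Answer: 2

Derivation:
Round 1: pos1(id60) recv 31: drop; pos2(id89) recv 60: drop; pos3(id94) recv 89: drop; pos4(id15) recv 94: fwd; pos5(id14) recv 15: fwd; pos6(id82) recv 14: drop; pos7(id34) recv 82: fwd; pos0(id31) recv 34: fwd
Round 2: pos5(id14) recv 94: fwd; pos6(id82) recv 15: drop; pos0(id31) recv 82: fwd; pos1(id60) recv 34: drop
Round 3: pos6(id82) recv 94: fwd; pos1(id60) recv 82: fwd
Round 4: pos7(id34) recv 94: fwd; pos2(id89) recv 82: drop
Round 5: pos0(id31) recv 94: fwd
Round 6: pos1(id60) recv 94: fwd
Round 7: pos2(id89) recv 94: fwd
Round 8: pos3(id94) recv 94: ELECTED
Message ID 15 originates at pos 4; dropped at pos 6 in round 2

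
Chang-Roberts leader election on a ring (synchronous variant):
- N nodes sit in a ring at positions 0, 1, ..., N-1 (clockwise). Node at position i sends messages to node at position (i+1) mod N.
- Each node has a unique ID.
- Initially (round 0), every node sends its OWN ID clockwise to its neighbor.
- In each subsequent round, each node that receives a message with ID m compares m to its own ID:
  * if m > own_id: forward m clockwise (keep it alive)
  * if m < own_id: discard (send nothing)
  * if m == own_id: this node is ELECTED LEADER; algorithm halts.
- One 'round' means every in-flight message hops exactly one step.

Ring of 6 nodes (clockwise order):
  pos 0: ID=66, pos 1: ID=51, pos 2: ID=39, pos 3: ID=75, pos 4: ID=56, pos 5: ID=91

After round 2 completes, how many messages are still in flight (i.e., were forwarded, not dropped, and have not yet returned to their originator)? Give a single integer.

Answer: 2

Derivation:
Round 1: pos1(id51) recv 66: fwd; pos2(id39) recv 51: fwd; pos3(id75) recv 39: drop; pos4(id56) recv 75: fwd; pos5(id91) recv 56: drop; pos0(id66) recv 91: fwd
Round 2: pos2(id39) recv 66: fwd; pos3(id75) recv 51: drop; pos5(id91) recv 75: drop; pos1(id51) recv 91: fwd
After round 2: 2 messages still in flight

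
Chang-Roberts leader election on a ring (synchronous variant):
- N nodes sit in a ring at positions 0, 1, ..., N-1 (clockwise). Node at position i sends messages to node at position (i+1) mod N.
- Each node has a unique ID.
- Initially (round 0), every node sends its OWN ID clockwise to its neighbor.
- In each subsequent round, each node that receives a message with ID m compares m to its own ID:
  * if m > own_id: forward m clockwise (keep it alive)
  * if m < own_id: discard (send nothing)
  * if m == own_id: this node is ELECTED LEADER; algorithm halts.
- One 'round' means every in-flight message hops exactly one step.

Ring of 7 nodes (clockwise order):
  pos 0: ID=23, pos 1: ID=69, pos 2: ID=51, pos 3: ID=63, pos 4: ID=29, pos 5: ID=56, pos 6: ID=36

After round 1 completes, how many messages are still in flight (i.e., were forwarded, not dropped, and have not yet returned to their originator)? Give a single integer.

Round 1: pos1(id69) recv 23: drop; pos2(id51) recv 69: fwd; pos3(id63) recv 51: drop; pos4(id29) recv 63: fwd; pos5(id56) recv 29: drop; pos6(id36) recv 56: fwd; pos0(id23) recv 36: fwd
After round 1: 4 messages still in flight

Answer: 4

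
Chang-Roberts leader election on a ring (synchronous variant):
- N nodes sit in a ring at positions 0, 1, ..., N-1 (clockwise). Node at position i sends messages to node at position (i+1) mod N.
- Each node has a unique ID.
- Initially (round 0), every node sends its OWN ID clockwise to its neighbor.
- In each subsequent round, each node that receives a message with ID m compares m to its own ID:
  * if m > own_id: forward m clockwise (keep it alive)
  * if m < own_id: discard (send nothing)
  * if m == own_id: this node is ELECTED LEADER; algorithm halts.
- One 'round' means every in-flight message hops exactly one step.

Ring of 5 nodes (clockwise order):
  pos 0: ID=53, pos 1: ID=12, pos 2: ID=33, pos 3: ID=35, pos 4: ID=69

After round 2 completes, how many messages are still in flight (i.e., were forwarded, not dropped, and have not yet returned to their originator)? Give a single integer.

Round 1: pos1(id12) recv 53: fwd; pos2(id33) recv 12: drop; pos3(id35) recv 33: drop; pos4(id69) recv 35: drop; pos0(id53) recv 69: fwd
Round 2: pos2(id33) recv 53: fwd; pos1(id12) recv 69: fwd
After round 2: 2 messages still in flight

Answer: 2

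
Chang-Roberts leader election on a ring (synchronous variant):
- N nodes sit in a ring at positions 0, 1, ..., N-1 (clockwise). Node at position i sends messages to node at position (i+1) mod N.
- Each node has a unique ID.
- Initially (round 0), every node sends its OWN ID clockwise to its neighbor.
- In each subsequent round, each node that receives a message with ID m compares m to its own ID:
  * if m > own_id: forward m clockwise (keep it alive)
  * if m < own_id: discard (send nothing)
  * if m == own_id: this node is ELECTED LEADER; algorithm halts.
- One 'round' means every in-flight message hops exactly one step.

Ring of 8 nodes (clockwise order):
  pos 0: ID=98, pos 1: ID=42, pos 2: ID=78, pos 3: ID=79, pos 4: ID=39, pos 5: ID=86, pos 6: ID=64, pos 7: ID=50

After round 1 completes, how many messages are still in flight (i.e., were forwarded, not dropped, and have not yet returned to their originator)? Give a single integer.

Round 1: pos1(id42) recv 98: fwd; pos2(id78) recv 42: drop; pos3(id79) recv 78: drop; pos4(id39) recv 79: fwd; pos5(id86) recv 39: drop; pos6(id64) recv 86: fwd; pos7(id50) recv 64: fwd; pos0(id98) recv 50: drop
After round 1: 4 messages still in flight

Answer: 4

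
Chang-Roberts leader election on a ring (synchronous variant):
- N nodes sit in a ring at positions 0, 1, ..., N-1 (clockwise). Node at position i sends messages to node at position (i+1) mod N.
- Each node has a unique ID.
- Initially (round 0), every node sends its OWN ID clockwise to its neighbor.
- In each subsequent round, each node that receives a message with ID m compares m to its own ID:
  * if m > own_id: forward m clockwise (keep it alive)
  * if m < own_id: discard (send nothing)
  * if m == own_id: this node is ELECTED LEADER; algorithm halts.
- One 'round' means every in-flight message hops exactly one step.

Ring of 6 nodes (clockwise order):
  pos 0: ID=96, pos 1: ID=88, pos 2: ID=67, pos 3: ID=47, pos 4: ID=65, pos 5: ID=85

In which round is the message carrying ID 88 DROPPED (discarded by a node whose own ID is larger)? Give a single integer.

Round 1: pos1(id88) recv 96: fwd; pos2(id67) recv 88: fwd; pos3(id47) recv 67: fwd; pos4(id65) recv 47: drop; pos5(id85) recv 65: drop; pos0(id96) recv 85: drop
Round 2: pos2(id67) recv 96: fwd; pos3(id47) recv 88: fwd; pos4(id65) recv 67: fwd
Round 3: pos3(id47) recv 96: fwd; pos4(id65) recv 88: fwd; pos5(id85) recv 67: drop
Round 4: pos4(id65) recv 96: fwd; pos5(id85) recv 88: fwd
Round 5: pos5(id85) recv 96: fwd; pos0(id96) recv 88: drop
Round 6: pos0(id96) recv 96: ELECTED
Message ID 88 originates at pos 1; dropped at pos 0 in round 5

Answer: 5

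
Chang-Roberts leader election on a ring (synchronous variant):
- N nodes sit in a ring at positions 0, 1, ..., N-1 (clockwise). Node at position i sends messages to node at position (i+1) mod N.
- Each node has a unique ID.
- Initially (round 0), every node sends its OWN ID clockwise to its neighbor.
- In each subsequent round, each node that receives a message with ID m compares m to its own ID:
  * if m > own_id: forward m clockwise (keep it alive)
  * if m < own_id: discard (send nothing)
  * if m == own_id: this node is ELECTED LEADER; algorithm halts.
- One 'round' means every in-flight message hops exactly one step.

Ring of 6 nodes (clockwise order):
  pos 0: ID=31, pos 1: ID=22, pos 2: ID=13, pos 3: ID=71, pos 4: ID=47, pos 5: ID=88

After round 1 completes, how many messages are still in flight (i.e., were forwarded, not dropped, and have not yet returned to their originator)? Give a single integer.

Answer: 4

Derivation:
Round 1: pos1(id22) recv 31: fwd; pos2(id13) recv 22: fwd; pos3(id71) recv 13: drop; pos4(id47) recv 71: fwd; pos5(id88) recv 47: drop; pos0(id31) recv 88: fwd
After round 1: 4 messages still in flight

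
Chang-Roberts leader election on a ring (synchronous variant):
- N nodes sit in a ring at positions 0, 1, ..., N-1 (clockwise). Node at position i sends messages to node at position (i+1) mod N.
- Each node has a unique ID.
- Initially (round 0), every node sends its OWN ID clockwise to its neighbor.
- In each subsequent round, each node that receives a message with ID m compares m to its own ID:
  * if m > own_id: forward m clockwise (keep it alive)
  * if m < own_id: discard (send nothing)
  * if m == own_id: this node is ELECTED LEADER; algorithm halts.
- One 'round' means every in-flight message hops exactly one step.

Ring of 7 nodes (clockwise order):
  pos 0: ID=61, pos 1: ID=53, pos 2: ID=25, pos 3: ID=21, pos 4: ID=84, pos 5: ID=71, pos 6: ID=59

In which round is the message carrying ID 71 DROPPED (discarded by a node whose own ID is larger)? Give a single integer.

Round 1: pos1(id53) recv 61: fwd; pos2(id25) recv 53: fwd; pos3(id21) recv 25: fwd; pos4(id84) recv 21: drop; pos5(id71) recv 84: fwd; pos6(id59) recv 71: fwd; pos0(id61) recv 59: drop
Round 2: pos2(id25) recv 61: fwd; pos3(id21) recv 53: fwd; pos4(id84) recv 25: drop; pos6(id59) recv 84: fwd; pos0(id61) recv 71: fwd
Round 3: pos3(id21) recv 61: fwd; pos4(id84) recv 53: drop; pos0(id61) recv 84: fwd; pos1(id53) recv 71: fwd
Round 4: pos4(id84) recv 61: drop; pos1(id53) recv 84: fwd; pos2(id25) recv 71: fwd
Round 5: pos2(id25) recv 84: fwd; pos3(id21) recv 71: fwd
Round 6: pos3(id21) recv 84: fwd; pos4(id84) recv 71: drop
Round 7: pos4(id84) recv 84: ELECTED
Message ID 71 originates at pos 5; dropped at pos 4 in round 6

Answer: 6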